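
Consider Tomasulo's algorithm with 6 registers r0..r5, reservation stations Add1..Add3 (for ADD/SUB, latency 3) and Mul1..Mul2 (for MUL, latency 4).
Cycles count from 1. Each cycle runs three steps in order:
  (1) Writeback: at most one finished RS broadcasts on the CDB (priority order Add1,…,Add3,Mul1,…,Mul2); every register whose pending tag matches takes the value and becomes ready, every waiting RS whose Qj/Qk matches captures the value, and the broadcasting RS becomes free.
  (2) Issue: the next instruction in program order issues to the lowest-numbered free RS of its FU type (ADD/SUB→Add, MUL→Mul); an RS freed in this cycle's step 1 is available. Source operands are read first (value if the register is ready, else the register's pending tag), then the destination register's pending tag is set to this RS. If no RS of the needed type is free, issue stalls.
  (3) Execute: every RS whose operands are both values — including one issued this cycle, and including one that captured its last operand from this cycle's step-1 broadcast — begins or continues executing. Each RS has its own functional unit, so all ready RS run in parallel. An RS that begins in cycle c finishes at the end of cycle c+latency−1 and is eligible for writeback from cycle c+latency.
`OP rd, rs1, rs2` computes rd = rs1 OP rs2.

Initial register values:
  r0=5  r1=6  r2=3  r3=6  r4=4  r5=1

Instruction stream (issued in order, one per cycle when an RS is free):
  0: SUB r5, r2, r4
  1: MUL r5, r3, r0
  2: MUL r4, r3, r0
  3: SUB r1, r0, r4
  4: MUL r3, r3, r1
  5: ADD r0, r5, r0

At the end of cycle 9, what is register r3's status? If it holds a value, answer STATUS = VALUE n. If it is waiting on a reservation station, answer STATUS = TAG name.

  c1: issue SUB r5<-Add1  regs: r0:5,r1:6,r2:3,r3:6,r4:4,r5:Add1
  c2: issue MUL r5<-Mul1  regs: r0:5,r1:6,r2:3,r3:6,r4:4,r5:Mul1
  c3: issue MUL r4<-Mul2  regs: r0:5,r1:6,r2:3,r3:6,r4:Mul2,r5:Mul1
  c4: CDB Add1=-1; issue SUB r1<-Add1  regs: r0:5,r1:Add1,r2:3,r3:6,r4:Mul2,r5:Mul1
  c5: stall  regs: r0:5,r1:Add1,r2:3,r3:6,r4:Mul2,r5:Mul1
  c6: CDB Mul1=30; issue MUL r3<-Mul1  regs: r0:5,r1:Add1,r2:3,r3:Mul1,r4:Mul2,r5:30
  c7: CDB Mul2=30; issue ADD r0<-Add2  regs: r0:Add2,r1:Add1,r2:3,r3:Mul1,r4:30,r5:30
  c8: -  regs: r0:Add2,r1:Add1,r2:3,r3:Mul1,r4:30,r5:30
  c9: -  regs: r0:Add2,r1:Add1,r2:3,r3:Mul1,r4:30,r5:30

STATUS = TAG Mul1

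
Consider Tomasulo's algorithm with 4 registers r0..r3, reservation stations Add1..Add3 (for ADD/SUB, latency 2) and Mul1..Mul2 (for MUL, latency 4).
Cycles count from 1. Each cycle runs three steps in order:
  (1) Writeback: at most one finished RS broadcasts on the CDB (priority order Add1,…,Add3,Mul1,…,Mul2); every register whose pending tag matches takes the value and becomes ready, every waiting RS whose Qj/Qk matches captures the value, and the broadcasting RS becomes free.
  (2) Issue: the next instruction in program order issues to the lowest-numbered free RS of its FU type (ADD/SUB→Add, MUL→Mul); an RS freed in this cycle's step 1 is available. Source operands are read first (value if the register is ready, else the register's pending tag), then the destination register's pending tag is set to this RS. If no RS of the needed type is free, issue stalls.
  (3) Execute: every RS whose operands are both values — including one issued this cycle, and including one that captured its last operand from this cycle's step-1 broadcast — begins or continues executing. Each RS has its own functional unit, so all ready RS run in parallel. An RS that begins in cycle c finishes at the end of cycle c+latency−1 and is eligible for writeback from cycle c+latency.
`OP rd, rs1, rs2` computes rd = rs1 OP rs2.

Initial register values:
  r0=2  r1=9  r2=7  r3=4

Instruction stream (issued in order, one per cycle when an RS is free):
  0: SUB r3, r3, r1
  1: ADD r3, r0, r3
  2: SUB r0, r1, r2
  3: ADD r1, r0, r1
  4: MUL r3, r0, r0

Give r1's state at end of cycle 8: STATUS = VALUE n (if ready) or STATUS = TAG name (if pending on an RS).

  c1: issue SUB r3<-Add1  regs: r0:2,r1:9,r2:7,r3:Add1
  c2: issue ADD r3<-Add2  regs: r0:2,r1:9,r2:7,r3:Add2
  c3: CDB Add1=-5; issue SUB r0<-Add1  regs: r0:Add1,r1:9,r2:7,r3:Add2
  c4: issue ADD r1<-Add3  regs: r0:Add1,r1:Add3,r2:7,r3:Add2
  c5: CDB Add1=2; issue MUL r3<-Mul1  regs: r0:2,r1:Add3,r2:7,r3:Mul1
  c6: CDB Add2=-3  regs: r0:2,r1:Add3,r2:7,r3:Mul1
  c7: CDB Add3=11  regs: r0:2,r1:11,r2:7,r3:Mul1
  c8: -  regs: r0:2,r1:11,r2:7,r3:Mul1

STATUS = VALUE 11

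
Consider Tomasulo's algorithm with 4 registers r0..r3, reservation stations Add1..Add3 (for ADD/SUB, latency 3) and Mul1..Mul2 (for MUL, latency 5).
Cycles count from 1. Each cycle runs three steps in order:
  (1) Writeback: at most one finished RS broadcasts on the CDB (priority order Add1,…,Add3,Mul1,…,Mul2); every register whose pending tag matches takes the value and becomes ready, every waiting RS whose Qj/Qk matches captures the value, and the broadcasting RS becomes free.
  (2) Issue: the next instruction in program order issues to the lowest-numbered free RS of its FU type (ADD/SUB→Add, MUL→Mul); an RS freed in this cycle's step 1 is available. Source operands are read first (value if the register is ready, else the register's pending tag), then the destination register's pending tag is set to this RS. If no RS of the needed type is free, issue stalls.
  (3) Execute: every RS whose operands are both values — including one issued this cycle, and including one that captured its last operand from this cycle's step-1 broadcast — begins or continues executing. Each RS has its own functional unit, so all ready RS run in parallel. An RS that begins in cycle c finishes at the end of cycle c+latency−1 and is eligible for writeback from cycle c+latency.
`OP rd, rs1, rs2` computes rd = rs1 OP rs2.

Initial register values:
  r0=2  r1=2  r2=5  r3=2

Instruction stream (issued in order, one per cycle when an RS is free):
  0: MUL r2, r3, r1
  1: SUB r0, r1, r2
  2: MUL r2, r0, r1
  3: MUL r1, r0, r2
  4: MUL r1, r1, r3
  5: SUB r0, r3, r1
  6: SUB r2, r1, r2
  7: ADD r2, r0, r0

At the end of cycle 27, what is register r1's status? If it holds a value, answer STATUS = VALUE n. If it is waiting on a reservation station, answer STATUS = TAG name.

c1: issue MUL r2<-Mul1 | r0:2,r1:2,r2:Mul1,r3:2
c2: issue SUB r0<-Add1 | r0:Add1,r1:2,r2:Mul1,r3:2
c3: issue MUL r2<-Mul2 | r0:Add1,r1:2,r2:Mul2,r3:2
c4: stall | r0:Add1,r1:2,r2:Mul2,r3:2
c5: stall | r0:Add1,r1:2,r2:Mul2,r3:2
c6: CDB Mul1=4; issue MUL r1<-Mul1 | r0:Add1,r1:Mul1,r2:Mul2,r3:2
c7: stall | r0:Add1,r1:Mul1,r2:Mul2,r3:2
c8: stall | r0:Add1,r1:Mul1,r2:Mul2,r3:2
c9: CDB Add1=-2; stall | r0:-2,r1:Mul1,r2:Mul2,r3:2
c10: stall | r0:-2,r1:Mul1,r2:Mul2,r3:2
c11: stall | r0:-2,r1:Mul1,r2:Mul2,r3:2
c12: stall | r0:-2,r1:Mul1,r2:Mul2,r3:2
c13: stall | r0:-2,r1:Mul1,r2:Mul2,r3:2
c14: CDB Mul2=-4; issue MUL r1<-Mul2 | r0:-2,r1:Mul2,r2:-4,r3:2
c15: issue SUB r0<-Add1 | r0:Add1,r1:Mul2,r2:-4,r3:2
c16: issue SUB r2<-Add2 | r0:Add1,r1:Mul2,r2:Add2,r3:2
c17: issue ADD r2<-Add3 | r0:Add1,r1:Mul2,r2:Add3,r3:2
c18: - | r0:Add1,r1:Mul2,r2:Add3,r3:2
c19: CDB Mul1=8 | r0:Add1,r1:Mul2,r2:Add3,r3:2
c20: - | r0:Add1,r1:Mul2,r2:Add3,r3:2
c21: - | r0:Add1,r1:Mul2,r2:Add3,r3:2
c22: - | r0:Add1,r1:Mul2,r2:Add3,r3:2
c23: - | r0:Add1,r1:Mul2,r2:Add3,r3:2
c24: CDB Mul2=16 | r0:Add1,r1:16,r2:Add3,r3:2
c25: - | r0:Add1,r1:16,r2:Add3,r3:2
c26: - | r0:Add1,r1:16,r2:Add3,r3:2
c27: CDB Add1=-14 | r0:-14,r1:16,r2:Add3,r3:2

STATUS = VALUE 16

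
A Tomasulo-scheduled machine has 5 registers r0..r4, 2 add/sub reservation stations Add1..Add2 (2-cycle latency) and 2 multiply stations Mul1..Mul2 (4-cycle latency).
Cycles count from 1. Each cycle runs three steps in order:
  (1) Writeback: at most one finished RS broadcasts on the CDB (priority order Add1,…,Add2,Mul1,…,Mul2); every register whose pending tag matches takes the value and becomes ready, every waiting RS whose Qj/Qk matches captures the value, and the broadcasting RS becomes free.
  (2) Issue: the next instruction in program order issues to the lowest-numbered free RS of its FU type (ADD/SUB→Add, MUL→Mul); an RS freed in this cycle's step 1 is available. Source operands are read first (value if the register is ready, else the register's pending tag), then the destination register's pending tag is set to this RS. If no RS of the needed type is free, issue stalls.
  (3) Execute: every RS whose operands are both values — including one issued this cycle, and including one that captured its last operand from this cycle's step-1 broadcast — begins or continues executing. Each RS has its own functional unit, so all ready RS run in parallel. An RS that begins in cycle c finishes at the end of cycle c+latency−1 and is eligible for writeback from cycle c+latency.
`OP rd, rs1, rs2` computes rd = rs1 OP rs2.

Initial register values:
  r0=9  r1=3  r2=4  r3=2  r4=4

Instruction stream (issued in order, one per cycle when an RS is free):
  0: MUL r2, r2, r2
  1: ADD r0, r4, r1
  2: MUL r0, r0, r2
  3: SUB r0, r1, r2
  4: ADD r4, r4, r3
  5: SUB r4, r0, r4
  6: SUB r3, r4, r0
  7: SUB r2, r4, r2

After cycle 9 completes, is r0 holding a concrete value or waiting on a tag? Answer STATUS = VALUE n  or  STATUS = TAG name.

STATUS = VALUE -13

c1: issue MUL r2<-Mul1 | r0:9,r1:3,r2:Mul1,r3:2,r4:4
c2: issue ADD r0<-Add1 | r0:Add1,r1:3,r2:Mul1,r3:2,r4:4
c3: issue MUL r0<-Mul2 | r0:Mul2,r1:3,r2:Mul1,r3:2,r4:4
c4: CDB Add1=7; issue SUB r0<-Add1 | r0:Add1,r1:3,r2:Mul1,r3:2,r4:4
c5: CDB Mul1=16; issue ADD r4<-Add2 | r0:Add1,r1:3,r2:16,r3:2,r4:Add2
c6: stall | r0:Add1,r1:3,r2:16,r3:2,r4:Add2
c7: CDB Add1=-13; issue SUB r4<-Add1 | r0:-13,r1:3,r2:16,r3:2,r4:Add1
c8: CDB Add2=6; issue SUB r3<-Add2 | r0:-13,r1:3,r2:16,r3:Add2,r4:Add1
c9: CDB Mul2=112; stall | r0:-13,r1:3,r2:16,r3:Add2,r4:Add1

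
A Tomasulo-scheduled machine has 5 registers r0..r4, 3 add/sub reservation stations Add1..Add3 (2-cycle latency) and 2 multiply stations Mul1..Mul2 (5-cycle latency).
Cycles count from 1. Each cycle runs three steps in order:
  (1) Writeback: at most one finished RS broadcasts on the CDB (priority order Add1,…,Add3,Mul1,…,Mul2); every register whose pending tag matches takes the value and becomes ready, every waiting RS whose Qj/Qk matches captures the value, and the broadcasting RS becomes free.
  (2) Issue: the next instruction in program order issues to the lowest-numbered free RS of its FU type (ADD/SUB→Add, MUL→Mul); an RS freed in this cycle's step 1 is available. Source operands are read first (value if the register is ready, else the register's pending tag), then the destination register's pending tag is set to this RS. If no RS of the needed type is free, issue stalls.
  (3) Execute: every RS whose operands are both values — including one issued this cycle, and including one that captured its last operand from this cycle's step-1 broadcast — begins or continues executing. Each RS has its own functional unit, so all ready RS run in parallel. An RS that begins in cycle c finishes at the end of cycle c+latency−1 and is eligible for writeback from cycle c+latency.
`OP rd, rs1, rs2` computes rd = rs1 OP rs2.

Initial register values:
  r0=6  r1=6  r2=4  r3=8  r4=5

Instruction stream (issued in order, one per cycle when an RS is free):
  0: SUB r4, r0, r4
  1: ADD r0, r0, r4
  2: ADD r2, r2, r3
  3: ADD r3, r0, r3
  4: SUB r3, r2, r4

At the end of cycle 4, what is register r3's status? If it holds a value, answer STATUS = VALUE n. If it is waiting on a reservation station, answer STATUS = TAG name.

STATUS = TAG Add3

  c1: issue SUB r4<-Add1  regs: r0:6,r1:6,r2:4,r3:8,r4:Add1
  c2: issue ADD r0<-Add2  regs: r0:Add2,r1:6,r2:4,r3:8,r4:Add1
  c3: CDB Add1=1; issue ADD r2<-Add1  regs: r0:Add2,r1:6,r2:Add1,r3:8,r4:1
  c4: issue ADD r3<-Add3  regs: r0:Add2,r1:6,r2:Add1,r3:Add3,r4:1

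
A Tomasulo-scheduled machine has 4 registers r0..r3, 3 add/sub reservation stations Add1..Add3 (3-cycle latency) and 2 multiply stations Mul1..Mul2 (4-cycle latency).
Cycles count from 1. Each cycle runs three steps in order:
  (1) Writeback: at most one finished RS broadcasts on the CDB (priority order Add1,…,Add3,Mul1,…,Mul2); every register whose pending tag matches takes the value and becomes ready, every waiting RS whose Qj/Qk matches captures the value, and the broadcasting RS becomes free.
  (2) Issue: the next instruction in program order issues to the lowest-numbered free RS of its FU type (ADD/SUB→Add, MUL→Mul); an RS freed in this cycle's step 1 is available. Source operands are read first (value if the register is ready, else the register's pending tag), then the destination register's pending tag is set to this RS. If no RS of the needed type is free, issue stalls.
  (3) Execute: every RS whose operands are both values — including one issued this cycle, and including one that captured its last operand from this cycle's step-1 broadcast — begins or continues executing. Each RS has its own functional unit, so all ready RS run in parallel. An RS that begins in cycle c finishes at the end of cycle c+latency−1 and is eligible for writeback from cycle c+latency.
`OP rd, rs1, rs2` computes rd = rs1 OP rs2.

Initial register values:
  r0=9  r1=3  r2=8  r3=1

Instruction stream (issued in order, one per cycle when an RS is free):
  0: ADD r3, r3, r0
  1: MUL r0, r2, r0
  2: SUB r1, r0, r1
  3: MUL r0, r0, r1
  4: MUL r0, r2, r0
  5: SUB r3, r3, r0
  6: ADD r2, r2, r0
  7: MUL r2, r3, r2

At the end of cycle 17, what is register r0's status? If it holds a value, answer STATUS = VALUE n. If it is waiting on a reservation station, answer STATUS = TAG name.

STATUS = VALUE 39744

c1: issue ADD r3<-Add1 | r0:9,r1:3,r2:8,r3:Add1
c2: issue MUL r0<-Mul1 | r0:Mul1,r1:3,r2:8,r3:Add1
c3: issue SUB r1<-Add2 | r0:Mul1,r1:Add2,r2:8,r3:Add1
c4: CDB Add1=10; issue MUL r0<-Mul2 | r0:Mul2,r1:Add2,r2:8,r3:10
c5: stall | r0:Mul2,r1:Add2,r2:8,r3:10
c6: CDB Mul1=72; issue MUL r0<-Mul1 | r0:Mul1,r1:Add2,r2:8,r3:10
c7: issue SUB r3<-Add1 | r0:Mul1,r1:Add2,r2:8,r3:Add1
c8: issue ADD r2<-Add3 | r0:Mul1,r1:Add2,r2:Add3,r3:Add1
c9: CDB Add2=69; stall | r0:Mul1,r1:69,r2:Add3,r3:Add1
c10: stall | r0:Mul1,r1:69,r2:Add3,r3:Add1
c11: stall | r0:Mul1,r1:69,r2:Add3,r3:Add1
c12: stall | r0:Mul1,r1:69,r2:Add3,r3:Add1
c13: CDB Mul2=4968; issue MUL r2<-Mul2 | r0:Mul1,r1:69,r2:Mul2,r3:Add1
c14: - | r0:Mul1,r1:69,r2:Mul2,r3:Add1
c15: - | r0:Mul1,r1:69,r2:Mul2,r3:Add1
c16: - | r0:Mul1,r1:69,r2:Mul2,r3:Add1
c17: CDB Mul1=39744 | r0:39744,r1:69,r2:Mul2,r3:Add1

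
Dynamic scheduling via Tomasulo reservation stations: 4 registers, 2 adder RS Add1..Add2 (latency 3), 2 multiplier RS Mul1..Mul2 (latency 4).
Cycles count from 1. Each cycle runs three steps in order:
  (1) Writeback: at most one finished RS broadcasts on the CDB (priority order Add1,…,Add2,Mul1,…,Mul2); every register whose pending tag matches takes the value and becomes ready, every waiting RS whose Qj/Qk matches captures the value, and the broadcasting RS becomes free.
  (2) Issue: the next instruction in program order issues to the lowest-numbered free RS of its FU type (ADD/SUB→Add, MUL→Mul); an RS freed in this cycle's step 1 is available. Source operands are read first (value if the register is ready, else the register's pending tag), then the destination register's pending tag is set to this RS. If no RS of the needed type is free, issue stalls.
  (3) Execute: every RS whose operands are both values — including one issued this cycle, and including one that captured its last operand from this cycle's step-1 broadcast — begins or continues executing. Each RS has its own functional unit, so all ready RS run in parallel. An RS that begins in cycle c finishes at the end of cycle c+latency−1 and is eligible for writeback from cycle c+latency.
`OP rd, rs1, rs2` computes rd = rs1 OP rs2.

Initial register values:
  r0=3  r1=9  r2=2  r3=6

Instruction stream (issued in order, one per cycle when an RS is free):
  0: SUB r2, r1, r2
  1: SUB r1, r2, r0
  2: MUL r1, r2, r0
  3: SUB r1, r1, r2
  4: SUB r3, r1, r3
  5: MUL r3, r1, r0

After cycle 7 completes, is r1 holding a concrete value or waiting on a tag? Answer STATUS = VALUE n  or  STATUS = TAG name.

c1: issue SUB r2<-Add1 | r0:3,r1:9,r2:Add1,r3:6
c2: issue SUB r1<-Add2 | r0:3,r1:Add2,r2:Add1,r3:6
c3: issue MUL r1<-Mul1 | r0:3,r1:Mul1,r2:Add1,r3:6
c4: CDB Add1=7; issue SUB r1<-Add1 | r0:3,r1:Add1,r2:7,r3:6
c5: stall | r0:3,r1:Add1,r2:7,r3:6
c6: stall | r0:3,r1:Add1,r2:7,r3:6
c7: CDB Add2=4; issue SUB r3<-Add2 | r0:3,r1:Add1,r2:7,r3:Add2

STATUS = TAG Add1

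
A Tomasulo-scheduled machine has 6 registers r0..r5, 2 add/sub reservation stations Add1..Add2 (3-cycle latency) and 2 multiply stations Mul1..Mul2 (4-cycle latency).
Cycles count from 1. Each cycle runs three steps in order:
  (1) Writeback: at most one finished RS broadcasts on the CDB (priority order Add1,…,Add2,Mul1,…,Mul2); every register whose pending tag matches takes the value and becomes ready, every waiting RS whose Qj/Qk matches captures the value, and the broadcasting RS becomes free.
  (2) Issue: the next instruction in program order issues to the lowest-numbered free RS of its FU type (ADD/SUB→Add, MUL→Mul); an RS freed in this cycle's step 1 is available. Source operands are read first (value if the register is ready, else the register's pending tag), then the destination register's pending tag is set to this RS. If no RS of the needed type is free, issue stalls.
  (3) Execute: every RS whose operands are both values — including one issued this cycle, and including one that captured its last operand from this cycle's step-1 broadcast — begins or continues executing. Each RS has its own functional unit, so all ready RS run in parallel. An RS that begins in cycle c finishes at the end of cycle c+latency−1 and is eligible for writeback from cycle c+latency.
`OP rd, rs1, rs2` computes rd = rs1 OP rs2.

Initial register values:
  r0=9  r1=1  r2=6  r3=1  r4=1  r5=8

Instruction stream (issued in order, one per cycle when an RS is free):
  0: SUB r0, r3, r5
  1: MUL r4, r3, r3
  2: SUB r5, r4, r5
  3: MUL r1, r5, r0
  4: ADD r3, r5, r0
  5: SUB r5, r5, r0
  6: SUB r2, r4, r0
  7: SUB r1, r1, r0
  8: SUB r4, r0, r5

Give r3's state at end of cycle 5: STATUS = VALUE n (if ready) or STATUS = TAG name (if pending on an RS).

STATUS = TAG Add1

c1: issue SUB r0<-Add1 | r0:Add1,r1:1,r2:6,r3:1,r4:1,r5:8
c2: issue MUL r4<-Mul1 | r0:Add1,r1:1,r2:6,r3:1,r4:Mul1,r5:8
c3: issue SUB r5<-Add2 | r0:Add1,r1:1,r2:6,r3:1,r4:Mul1,r5:Add2
c4: CDB Add1=-7; issue MUL r1<-Mul2 | r0:-7,r1:Mul2,r2:6,r3:1,r4:Mul1,r5:Add2
c5: issue ADD r3<-Add1 | r0:-7,r1:Mul2,r2:6,r3:Add1,r4:Mul1,r5:Add2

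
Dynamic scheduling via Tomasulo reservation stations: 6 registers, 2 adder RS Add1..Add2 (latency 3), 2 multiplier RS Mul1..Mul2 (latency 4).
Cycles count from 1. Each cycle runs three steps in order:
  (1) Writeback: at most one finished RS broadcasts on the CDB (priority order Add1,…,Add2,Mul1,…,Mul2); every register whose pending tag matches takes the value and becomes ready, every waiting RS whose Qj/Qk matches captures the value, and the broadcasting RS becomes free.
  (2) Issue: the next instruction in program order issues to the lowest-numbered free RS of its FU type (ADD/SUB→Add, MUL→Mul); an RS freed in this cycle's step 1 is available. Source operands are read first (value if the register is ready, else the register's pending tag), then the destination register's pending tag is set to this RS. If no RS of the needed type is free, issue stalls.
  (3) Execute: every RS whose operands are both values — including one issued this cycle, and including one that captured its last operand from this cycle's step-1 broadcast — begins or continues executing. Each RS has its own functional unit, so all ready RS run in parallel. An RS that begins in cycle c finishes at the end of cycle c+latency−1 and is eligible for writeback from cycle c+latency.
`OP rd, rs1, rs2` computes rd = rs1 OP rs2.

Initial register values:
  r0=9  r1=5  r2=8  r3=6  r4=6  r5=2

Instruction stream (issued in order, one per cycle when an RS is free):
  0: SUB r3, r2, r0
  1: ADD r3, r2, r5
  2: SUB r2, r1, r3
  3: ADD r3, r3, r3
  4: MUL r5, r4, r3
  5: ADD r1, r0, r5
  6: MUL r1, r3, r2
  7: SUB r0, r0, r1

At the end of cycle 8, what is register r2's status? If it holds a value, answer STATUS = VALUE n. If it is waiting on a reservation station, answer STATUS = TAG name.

c1: issue SUB r3<-Add1 | r0:9,r1:5,r2:8,r3:Add1,r4:6,r5:2
c2: issue ADD r3<-Add2 | r0:9,r1:5,r2:8,r3:Add2,r4:6,r5:2
c3: stall | r0:9,r1:5,r2:8,r3:Add2,r4:6,r5:2
c4: CDB Add1=-1; issue SUB r2<-Add1 | r0:9,r1:5,r2:Add1,r3:Add2,r4:6,r5:2
c5: CDB Add2=10; issue ADD r3<-Add2 | r0:9,r1:5,r2:Add1,r3:Add2,r4:6,r5:2
c6: issue MUL r5<-Mul1 | r0:9,r1:5,r2:Add1,r3:Add2,r4:6,r5:Mul1
c7: stall | r0:9,r1:5,r2:Add1,r3:Add2,r4:6,r5:Mul1
c8: CDB Add1=-5; issue ADD r1<-Add1 | r0:9,r1:Add1,r2:-5,r3:Add2,r4:6,r5:Mul1

STATUS = VALUE -5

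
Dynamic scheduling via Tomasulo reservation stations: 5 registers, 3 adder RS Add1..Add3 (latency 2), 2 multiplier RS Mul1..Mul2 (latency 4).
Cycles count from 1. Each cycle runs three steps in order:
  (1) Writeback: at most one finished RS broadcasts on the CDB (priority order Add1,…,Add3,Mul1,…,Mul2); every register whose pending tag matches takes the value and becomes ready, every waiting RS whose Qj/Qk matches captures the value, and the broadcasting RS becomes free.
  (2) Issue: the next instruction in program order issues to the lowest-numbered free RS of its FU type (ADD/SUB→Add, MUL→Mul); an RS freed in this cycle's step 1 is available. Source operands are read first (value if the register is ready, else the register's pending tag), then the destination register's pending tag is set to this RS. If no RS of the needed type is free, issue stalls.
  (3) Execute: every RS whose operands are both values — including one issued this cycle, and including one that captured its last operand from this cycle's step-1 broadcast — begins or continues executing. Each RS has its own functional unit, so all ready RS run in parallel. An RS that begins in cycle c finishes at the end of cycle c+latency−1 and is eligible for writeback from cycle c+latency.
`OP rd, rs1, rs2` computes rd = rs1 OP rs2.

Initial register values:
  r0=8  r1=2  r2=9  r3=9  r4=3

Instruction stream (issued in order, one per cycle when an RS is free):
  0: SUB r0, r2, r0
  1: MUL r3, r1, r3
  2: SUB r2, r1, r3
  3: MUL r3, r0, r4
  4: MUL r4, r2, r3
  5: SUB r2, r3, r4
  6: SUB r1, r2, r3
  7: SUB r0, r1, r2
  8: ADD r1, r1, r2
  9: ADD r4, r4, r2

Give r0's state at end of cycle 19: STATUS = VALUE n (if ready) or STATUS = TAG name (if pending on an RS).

STATUS = TAG Add3

c1: issue SUB r0<-Add1 | r0:Add1,r1:2,r2:9,r3:9,r4:3
c2: issue MUL r3<-Mul1 | r0:Add1,r1:2,r2:9,r3:Mul1,r4:3
c3: CDB Add1=1; issue SUB r2<-Add1 | r0:1,r1:2,r2:Add1,r3:Mul1,r4:3
c4: issue MUL r3<-Mul2 | r0:1,r1:2,r2:Add1,r3:Mul2,r4:3
c5: stall | r0:1,r1:2,r2:Add1,r3:Mul2,r4:3
c6: CDB Mul1=18; issue MUL r4<-Mul1 | r0:1,r1:2,r2:Add1,r3:Mul2,r4:Mul1
c7: issue SUB r2<-Add2 | r0:1,r1:2,r2:Add2,r3:Mul2,r4:Mul1
c8: CDB Add1=-16; issue SUB r1<-Add1 | r0:1,r1:Add1,r2:Add2,r3:Mul2,r4:Mul1
c9: CDB Mul2=3; issue SUB r0<-Add3 | r0:Add3,r1:Add1,r2:Add2,r3:3,r4:Mul1
c10: stall | r0:Add3,r1:Add1,r2:Add2,r3:3,r4:Mul1
c11: stall | r0:Add3,r1:Add1,r2:Add2,r3:3,r4:Mul1
c12: stall | r0:Add3,r1:Add1,r2:Add2,r3:3,r4:Mul1
c13: CDB Mul1=-48; stall | r0:Add3,r1:Add1,r2:Add2,r3:3,r4:-48
c14: stall | r0:Add3,r1:Add1,r2:Add2,r3:3,r4:-48
c15: CDB Add2=51; issue ADD r1<-Add2 | r0:Add3,r1:Add2,r2:51,r3:3,r4:-48
c16: stall | r0:Add3,r1:Add2,r2:51,r3:3,r4:-48
c17: CDB Add1=48; issue ADD r4<-Add1 | r0:Add3,r1:Add2,r2:51,r3:3,r4:Add1
c18: - | r0:Add3,r1:Add2,r2:51,r3:3,r4:Add1
c19: CDB Add1=3 | r0:Add3,r1:Add2,r2:51,r3:3,r4:3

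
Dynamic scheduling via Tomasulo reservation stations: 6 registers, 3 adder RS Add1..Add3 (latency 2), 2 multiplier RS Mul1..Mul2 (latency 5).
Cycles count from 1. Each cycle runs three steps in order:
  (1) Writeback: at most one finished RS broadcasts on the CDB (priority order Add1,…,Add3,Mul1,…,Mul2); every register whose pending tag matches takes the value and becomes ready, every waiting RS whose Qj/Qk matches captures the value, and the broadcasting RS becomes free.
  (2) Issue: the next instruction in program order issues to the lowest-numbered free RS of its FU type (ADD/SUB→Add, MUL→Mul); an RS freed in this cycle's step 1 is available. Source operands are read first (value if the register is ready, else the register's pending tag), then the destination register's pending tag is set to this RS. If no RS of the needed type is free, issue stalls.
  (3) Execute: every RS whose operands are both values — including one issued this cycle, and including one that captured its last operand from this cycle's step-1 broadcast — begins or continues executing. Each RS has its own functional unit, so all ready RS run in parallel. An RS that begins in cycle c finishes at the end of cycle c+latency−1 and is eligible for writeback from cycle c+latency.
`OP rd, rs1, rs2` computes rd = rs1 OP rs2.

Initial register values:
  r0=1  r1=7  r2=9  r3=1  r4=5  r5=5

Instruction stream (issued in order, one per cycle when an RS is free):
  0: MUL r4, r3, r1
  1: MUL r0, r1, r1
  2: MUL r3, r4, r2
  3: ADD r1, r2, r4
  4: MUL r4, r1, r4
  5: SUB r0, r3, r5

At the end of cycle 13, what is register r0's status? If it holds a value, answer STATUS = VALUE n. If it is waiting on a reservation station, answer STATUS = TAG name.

  c1: issue MUL r4<-Mul1  regs: r0:1,r1:7,r2:9,r3:1,r4:Mul1,r5:5
  c2: issue MUL r0<-Mul2  regs: r0:Mul2,r1:7,r2:9,r3:1,r4:Mul1,r5:5
  c3: stall  regs: r0:Mul2,r1:7,r2:9,r3:1,r4:Mul1,r5:5
  c4: stall  regs: r0:Mul2,r1:7,r2:9,r3:1,r4:Mul1,r5:5
  c5: stall  regs: r0:Mul2,r1:7,r2:9,r3:1,r4:Mul1,r5:5
  c6: CDB Mul1=7; issue MUL r3<-Mul1  regs: r0:Mul2,r1:7,r2:9,r3:Mul1,r4:7,r5:5
  c7: CDB Mul2=49; issue ADD r1<-Add1  regs: r0:49,r1:Add1,r2:9,r3:Mul1,r4:7,r5:5
  c8: issue MUL r4<-Mul2  regs: r0:49,r1:Add1,r2:9,r3:Mul1,r4:Mul2,r5:5
  c9: CDB Add1=16; issue SUB r0<-Add1  regs: r0:Add1,r1:16,r2:9,r3:Mul1,r4:Mul2,r5:5
  c10: -  regs: r0:Add1,r1:16,r2:9,r3:Mul1,r4:Mul2,r5:5
  c11: CDB Mul1=63  regs: r0:Add1,r1:16,r2:9,r3:63,r4:Mul2,r5:5
  c12: -  regs: r0:Add1,r1:16,r2:9,r3:63,r4:Mul2,r5:5
  c13: CDB Add1=58  regs: r0:58,r1:16,r2:9,r3:63,r4:Mul2,r5:5

STATUS = VALUE 58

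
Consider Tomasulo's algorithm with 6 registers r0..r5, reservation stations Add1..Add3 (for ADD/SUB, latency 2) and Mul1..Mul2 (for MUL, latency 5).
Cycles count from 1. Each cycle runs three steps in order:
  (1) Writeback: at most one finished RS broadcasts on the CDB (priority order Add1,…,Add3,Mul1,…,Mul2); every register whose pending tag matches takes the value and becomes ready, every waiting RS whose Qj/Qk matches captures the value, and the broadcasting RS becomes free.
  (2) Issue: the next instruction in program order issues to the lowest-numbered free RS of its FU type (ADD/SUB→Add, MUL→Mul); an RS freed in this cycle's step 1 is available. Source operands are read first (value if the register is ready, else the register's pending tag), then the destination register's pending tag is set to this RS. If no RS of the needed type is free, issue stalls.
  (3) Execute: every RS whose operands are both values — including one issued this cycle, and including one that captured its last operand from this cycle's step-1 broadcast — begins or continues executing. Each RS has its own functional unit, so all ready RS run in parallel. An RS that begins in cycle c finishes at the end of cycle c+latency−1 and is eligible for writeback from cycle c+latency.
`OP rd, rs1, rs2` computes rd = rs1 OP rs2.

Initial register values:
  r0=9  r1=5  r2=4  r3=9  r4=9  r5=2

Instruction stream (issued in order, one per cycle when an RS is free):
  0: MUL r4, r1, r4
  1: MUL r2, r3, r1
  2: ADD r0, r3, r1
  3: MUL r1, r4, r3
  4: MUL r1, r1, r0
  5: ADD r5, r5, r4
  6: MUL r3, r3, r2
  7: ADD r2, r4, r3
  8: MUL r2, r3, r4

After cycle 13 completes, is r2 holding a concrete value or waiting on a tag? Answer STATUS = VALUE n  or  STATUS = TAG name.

STATUS = TAG Add1

cycle 1: issue MUL r4<-Mul1 // r0:9,r1:5,r2:4,r3:9,r4:Mul1,r5:2
cycle 2: issue MUL r2<-Mul2 // r0:9,r1:5,r2:Mul2,r3:9,r4:Mul1,r5:2
cycle 3: issue ADD r0<-Add1 // r0:Add1,r1:5,r2:Mul2,r3:9,r4:Mul1,r5:2
cycle 4: stall // r0:Add1,r1:5,r2:Mul2,r3:9,r4:Mul1,r5:2
cycle 5: CDB Add1=14; stall // r0:14,r1:5,r2:Mul2,r3:9,r4:Mul1,r5:2
cycle 6: CDB Mul1=45; issue MUL r1<-Mul1 // r0:14,r1:Mul1,r2:Mul2,r3:9,r4:45,r5:2
cycle 7: CDB Mul2=45; issue MUL r1<-Mul2 // r0:14,r1:Mul2,r2:45,r3:9,r4:45,r5:2
cycle 8: issue ADD r5<-Add1 // r0:14,r1:Mul2,r2:45,r3:9,r4:45,r5:Add1
cycle 9: stall // r0:14,r1:Mul2,r2:45,r3:9,r4:45,r5:Add1
cycle 10: CDB Add1=47; stall // r0:14,r1:Mul2,r2:45,r3:9,r4:45,r5:47
cycle 11: CDB Mul1=405; issue MUL r3<-Mul1 // r0:14,r1:Mul2,r2:45,r3:Mul1,r4:45,r5:47
cycle 12: issue ADD r2<-Add1 // r0:14,r1:Mul2,r2:Add1,r3:Mul1,r4:45,r5:47
cycle 13: stall // r0:14,r1:Mul2,r2:Add1,r3:Mul1,r4:45,r5:47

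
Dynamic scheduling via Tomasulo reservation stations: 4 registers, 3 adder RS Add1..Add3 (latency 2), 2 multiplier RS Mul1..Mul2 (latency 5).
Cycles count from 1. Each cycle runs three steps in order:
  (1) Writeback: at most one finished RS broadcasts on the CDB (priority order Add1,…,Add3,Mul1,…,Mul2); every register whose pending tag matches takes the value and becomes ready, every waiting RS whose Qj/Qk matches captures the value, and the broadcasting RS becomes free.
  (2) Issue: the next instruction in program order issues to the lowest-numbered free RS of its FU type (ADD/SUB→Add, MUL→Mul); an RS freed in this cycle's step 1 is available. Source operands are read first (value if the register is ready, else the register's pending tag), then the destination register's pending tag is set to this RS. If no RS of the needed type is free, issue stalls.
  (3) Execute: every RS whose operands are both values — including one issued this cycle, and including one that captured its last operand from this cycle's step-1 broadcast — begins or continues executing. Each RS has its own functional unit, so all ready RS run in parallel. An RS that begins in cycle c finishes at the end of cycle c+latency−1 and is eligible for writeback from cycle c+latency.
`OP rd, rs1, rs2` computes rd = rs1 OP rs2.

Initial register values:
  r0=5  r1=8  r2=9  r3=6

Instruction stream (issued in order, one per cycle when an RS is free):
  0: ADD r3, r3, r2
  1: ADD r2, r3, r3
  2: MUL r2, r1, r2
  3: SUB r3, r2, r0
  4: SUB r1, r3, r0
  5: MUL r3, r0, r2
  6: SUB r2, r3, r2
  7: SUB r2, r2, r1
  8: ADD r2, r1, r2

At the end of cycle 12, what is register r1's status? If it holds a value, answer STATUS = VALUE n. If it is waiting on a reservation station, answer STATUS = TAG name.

  c1: issue ADD r3<-Add1  regs: r0:5,r1:8,r2:9,r3:Add1
  c2: issue ADD r2<-Add2  regs: r0:5,r1:8,r2:Add2,r3:Add1
  c3: CDB Add1=15; issue MUL r2<-Mul1  regs: r0:5,r1:8,r2:Mul1,r3:15
  c4: issue SUB r3<-Add1  regs: r0:5,r1:8,r2:Mul1,r3:Add1
  c5: CDB Add2=30; issue SUB r1<-Add2  regs: r0:5,r1:Add2,r2:Mul1,r3:Add1
  c6: issue MUL r3<-Mul2  regs: r0:5,r1:Add2,r2:Mul1,r3:Mul2
  c7: issue SUB r2<-Add3  regs: r0:5,r1:Add2,r2:Add3,r3:Mul2
  c8: stall  regs: r0:5,r1:Add2,r2:Add3,r3:Mul2
  c9: stall  regs: r0:5,r1:Add2,r2:Add3,r3:Mul2
  c10: CDB Mul1=240; stall  regs: r0:5,r1:Add2,r2:Add3,r3:Mul2
  c11: stall  regs: r0:5,r1:Add2,r2:Add3,r3:Mul2
  c12: CDB Add1=235; issue SUB r2<-Add1  regs: r0:5,r1:Add2,r2:Add1,r3:Mul2

STATUS = TAG Add2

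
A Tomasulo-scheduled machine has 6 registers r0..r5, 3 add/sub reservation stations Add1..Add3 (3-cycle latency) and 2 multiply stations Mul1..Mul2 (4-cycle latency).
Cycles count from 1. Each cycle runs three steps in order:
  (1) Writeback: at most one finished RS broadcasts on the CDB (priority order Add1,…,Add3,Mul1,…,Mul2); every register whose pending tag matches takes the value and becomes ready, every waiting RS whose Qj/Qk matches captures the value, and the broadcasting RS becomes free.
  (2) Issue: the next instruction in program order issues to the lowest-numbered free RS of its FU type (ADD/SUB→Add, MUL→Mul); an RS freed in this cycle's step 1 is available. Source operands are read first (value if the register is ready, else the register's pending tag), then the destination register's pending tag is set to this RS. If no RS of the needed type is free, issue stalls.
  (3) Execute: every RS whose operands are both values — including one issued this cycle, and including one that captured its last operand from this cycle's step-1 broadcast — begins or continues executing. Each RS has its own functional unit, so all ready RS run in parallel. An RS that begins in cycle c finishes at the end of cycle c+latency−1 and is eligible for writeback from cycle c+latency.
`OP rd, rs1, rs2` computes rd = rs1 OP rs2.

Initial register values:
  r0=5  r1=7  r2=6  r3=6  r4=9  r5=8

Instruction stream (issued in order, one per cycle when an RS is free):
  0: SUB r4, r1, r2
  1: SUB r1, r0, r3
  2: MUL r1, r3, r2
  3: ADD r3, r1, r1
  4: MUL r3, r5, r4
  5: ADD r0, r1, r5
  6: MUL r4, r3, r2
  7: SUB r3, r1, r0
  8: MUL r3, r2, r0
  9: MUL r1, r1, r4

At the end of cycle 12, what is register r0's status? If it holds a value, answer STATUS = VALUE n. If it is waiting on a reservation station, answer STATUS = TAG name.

  c1: issue SUB r4<-Add1  regs: r0:5,r1:7,r2:6,r3:6,r4:Add1,r5:8
  c2: issue SUB r1<-Add2  regs: r0:5,r1:Add2,r2:6,r3:6,r4:Add1,r5:8
  c3: issue MUL r1<-Mul1  regs: r0:5,r1:Mul1,r2:6,r3:6,r4:Add1,r5:8
  c4: CDB Add1=1; issue ADD r3<-Add1  regs: r0:5,r1:Mul1,r2:6,r3:Add1,r4:1,r5:8
  c5: CDB Add2=-1; issue MUL r3<-Mul2  regs: r0:5,r1:Mul1,r2:6,r3:Mul2,r4:1,r5:8
  c6: issue ADD r0<-Add2  regs: r0:Add2,r1:Mul1,r2:6,r3:Mul2,r4:1,r5:8
  c7: CDB Mul1=36; issue MUL r4<-Mul1  regs: r0:Add2,r1:36,r2:6,r3:Mul2,r4:Mul1,r5:8
  c8: issue SUB r3<-Add3  regs: r0:Add2,r1:36,r2:6,r3:Add3,r4:Mul1,r5:8
  c9: CDB Mul2=8; issue MUL r3<-Mul2  regs: r0:Add2,r1:36,r2:6,r3:Mul2,r4:Mul1,r5:8
  c10: CDB Add1=72; stall  regs: r0:Add2,r1:36,r2:6,r3:Mul2,r4:Mul1,r5:8
  c11: CDB Add2=44; stall  regs: r0:44,r1:36,r2:6,r3:Mul2,r4:Mul1,r5:8
  c12: stall  regs: r0:44,r1:36,r2:6,r3:Mul2,r4:Mul1,r5:8

STATUS = VALUE 44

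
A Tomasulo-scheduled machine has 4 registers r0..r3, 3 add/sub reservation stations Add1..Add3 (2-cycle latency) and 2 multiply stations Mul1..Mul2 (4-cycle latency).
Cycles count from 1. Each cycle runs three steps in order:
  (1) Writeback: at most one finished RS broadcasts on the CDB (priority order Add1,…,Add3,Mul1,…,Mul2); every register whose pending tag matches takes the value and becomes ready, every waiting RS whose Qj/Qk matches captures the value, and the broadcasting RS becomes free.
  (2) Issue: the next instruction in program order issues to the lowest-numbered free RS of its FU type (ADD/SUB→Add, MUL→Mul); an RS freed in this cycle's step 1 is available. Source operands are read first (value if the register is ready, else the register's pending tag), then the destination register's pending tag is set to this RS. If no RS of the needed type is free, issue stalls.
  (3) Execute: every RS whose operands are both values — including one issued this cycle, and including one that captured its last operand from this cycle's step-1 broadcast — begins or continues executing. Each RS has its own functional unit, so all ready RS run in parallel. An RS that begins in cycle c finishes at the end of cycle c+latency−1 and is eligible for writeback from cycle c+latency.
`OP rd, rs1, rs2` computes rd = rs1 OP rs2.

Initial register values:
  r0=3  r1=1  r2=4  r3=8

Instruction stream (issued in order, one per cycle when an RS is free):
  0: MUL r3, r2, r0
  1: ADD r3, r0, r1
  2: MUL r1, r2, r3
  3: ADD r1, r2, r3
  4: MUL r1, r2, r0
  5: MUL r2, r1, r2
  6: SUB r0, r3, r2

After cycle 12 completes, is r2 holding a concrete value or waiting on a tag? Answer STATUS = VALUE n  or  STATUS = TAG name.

  c1: issue MUL r3<-Mul1  regs: r0:3,r1:1,r2:4,r3:Mul1
  c2: issue ADD r3<-Add1  regs: r0:3,r1:1,r2:4,r3:Add1
  c3: issue MUL r1<-Mul2  regs: r0:3,r1:Mul2,r2:4,r3:Add1
  c4: CDB Add1=4; issue ADD r1<-Add1  regs: r0:3,r1:Add1,r2:4,r3:4
  c5: CDB Mul1=12; issue MUL r1<-Mul1  regs: r0:3,r1:Mul1,r2:4,r3:4
  c6: CDB Add1=8; stall  regs: r0:3,r1:Mul1,r2:4,r3:4
  c7: stall  regs: r0:3,r1:Mul1,r2:4,r3:4
  c8: CDB Mul2=16; issue MUL r2<-Mul2  regs: r0:3,r1:Mul1,r2:Mul2,r3:4
  c9: CDB Mul1=12; issue SUB r0<-Add1  regs: r0:Add1,r1:12,r2:Mul2,r3:4
  c10: -  regs: r0:Add1,r1:12,r2:Mul2,r3:4
  c11: -  regs: r0:Add1,r1:12,r2:Mul2,r3:4
  c12: -  regs: r0:Add1,r1:12,r2:Mul2,r3:4

STATUS = TAG Mul2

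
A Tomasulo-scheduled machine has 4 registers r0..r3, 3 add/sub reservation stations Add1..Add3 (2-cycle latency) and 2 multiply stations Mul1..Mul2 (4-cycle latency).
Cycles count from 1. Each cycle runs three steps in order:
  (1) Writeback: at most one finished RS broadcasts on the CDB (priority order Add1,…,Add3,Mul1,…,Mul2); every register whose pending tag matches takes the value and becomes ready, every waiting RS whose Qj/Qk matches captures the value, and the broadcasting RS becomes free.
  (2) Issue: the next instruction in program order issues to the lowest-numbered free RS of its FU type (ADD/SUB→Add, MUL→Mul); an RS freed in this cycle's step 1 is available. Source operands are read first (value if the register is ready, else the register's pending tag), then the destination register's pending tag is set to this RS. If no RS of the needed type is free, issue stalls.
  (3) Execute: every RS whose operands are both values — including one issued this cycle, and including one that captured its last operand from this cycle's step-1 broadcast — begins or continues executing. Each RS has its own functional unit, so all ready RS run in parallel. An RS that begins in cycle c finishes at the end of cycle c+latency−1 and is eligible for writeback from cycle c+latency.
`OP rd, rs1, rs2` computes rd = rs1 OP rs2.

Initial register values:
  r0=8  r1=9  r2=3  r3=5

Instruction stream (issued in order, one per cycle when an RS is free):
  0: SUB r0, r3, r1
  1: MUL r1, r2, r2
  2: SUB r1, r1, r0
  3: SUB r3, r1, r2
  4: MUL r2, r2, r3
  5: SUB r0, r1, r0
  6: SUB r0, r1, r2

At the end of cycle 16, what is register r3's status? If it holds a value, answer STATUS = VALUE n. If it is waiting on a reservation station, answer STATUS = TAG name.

cycle 1: issue SUB r0<-Add1 // r0:Add1,r1:9,r2:3,r3:5
cycle 2: issue MUL r1<-Mul1 // r0:Add1,r1:Mul1,r2:3,r3:5
cycle 3: CDB Add1=-4; issue SUB r1<-Add1 // r0:-4,r1:Add1,r2:3,r3:5
cycle 4: issue SUB r3<-Add2 // r0:-4,r1:Add1,r2:3,r3:Add2
cycle 5: issue MUL r2<-Mul2 // r0:-4,r1:Add1,r2:Mul2,r3:Add2
cycle 6: CDB Mul1=9; issue SUB r0<-Add3 // r0:Add3,r1:Add1,r2:Mul2,r3:Add2
cycle 7: stall // r0:Add3,r1:Add1,r2:Mul2,r3:Add2
cycle 8: CDB Add1=13; issue SUB r0<-Add1 // r0:Add1,r1:13,r2:Mul2,r3:Add2
cycle 9: - // r0:Add1,r1:13,r2:Mul2,r3:Add2
cycle 10: CDB Add2=10 // r0:Add1,r1:13,r2:Mul2,r3:10
cycle 11: CDB Add3=17 // r0:Add1,r1:13,r2:Mul2,r3:10
cycle 12: - // r0:Add1,r1:13,r2:Mul2,r3:10
cycle 13: - // r0:Add1,r1:13,r2:Mul2,r3:10
cycle 14: CDB Mul2=30 // r0:Add1,r1:13,r2:30,r3:10
cycle 15: - // r0:Add1,r1:13,r2:30,r3:10
cycle 16: CDB Add1=-17 // r0:-17,r1:13,r2:30,r3:10

STATUS = VALUE 10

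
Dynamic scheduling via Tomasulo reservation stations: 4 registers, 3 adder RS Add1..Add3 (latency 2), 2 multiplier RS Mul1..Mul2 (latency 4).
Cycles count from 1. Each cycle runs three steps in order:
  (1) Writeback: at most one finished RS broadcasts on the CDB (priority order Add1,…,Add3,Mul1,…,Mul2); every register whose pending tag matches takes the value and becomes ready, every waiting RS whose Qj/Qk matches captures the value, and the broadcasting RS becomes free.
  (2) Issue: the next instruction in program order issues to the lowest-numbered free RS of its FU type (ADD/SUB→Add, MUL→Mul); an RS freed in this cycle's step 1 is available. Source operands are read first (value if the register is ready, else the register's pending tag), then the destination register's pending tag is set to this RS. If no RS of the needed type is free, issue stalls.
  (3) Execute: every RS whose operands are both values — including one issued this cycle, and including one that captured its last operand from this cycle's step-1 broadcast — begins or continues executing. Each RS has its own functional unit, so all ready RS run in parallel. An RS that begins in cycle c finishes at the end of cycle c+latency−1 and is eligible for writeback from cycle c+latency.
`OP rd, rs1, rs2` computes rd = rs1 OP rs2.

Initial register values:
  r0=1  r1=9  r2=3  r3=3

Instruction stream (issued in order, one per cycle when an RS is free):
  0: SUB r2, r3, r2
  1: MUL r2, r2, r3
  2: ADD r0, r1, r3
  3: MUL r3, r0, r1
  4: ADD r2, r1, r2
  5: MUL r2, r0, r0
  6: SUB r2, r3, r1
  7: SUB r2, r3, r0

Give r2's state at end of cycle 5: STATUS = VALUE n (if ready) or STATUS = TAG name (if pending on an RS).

  c1: issue SUB r2<-Add1  regs: r0:1,r1:9,r2:Add1,r3:3
  c2: issue MUL r2<-Mul1  regs: r0:1,r1:9,r2:Mul1,r3:3
  c3: CDB Add1=0; issue ADD r0<-Add1  regs: r0:Add1,r1:9,r2:Mul1,r3:3
  c4: issue MUL r3<-Mul2  regs: r0:Add1,r1:9,r2:Mul1,r3:Mul2
  c5: CDB Add1=12; issue ADD r2<-Add1  regs: r0:12,r1:9,r2:Add1,r3:Mul2

STATUS = TAG Add1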